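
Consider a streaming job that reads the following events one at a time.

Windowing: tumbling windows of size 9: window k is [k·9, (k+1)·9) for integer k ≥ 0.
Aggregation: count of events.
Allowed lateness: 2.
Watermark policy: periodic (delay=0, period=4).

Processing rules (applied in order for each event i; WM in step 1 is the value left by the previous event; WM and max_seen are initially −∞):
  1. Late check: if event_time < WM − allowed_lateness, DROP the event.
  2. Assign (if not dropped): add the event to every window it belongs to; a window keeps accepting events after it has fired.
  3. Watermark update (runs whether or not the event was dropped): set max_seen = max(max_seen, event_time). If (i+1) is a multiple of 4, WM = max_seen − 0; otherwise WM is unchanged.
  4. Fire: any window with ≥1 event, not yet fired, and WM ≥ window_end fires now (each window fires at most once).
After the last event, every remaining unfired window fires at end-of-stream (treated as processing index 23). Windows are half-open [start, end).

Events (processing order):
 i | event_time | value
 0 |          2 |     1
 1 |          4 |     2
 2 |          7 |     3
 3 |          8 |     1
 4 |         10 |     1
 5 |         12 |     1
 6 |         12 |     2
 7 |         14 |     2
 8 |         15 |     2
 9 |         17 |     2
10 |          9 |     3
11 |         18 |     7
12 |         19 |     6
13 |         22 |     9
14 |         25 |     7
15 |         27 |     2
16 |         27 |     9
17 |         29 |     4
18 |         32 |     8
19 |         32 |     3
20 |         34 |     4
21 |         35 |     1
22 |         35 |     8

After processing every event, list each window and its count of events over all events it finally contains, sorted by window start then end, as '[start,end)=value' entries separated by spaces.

i=0 t=2 v=1: → [0,9); WM=−∞
i=1 t=4 v=2: → [0,9); WM=−∞
i=2 t=7 v=3: → [0,9); WM=−∞
i=3 t=8 v=1: → [0,9); WM=8
i=4 t=10 v=1: → [9,18); WM=8
i=5 t=12 v=1: → [9,18); WM=8
i=6 t=12 v=2: → [9,18); WM=8
i=7 t=14 v=2: → [9,18); WM=14; [0,9) fires=4
i=8 t=15 v=2: → [9,18); WM=14
i=9 t=17 v=2: → [9,18); WM=14
i=10 t=9 v=3: DROP (t<14-2); WM=14
i=11 t=18 v=7: → [18,27); WM=18; [9,18) fires=6
i=12 t=19 v=6: → [18,27); WM=18
i=13 t=22 v=9: → [18,27); WM=18
i=14 t=25 v=7: → [18,27); WM=18
i=15 t=27 v=2: → [27,36); WM=27; [18,27) fires=4
i=16 t=27 v=9: → [27,36); WM=27
i=17 t=29 v=4: → [27,36); WM=27
i=18 t=32 v=8: → [27,36); WM=27
i=19 t=32 v=3: → [27,36); WM=32
i=20 t=34 v=4: → [27,36); WM=32
i=21 t=35 v=1: → [27,36); WM=32
i=22 t=35 v=8: → [27,36); WM=32

[0,9)=4 [9,18)=6 [18,27)=4 [27,36)=8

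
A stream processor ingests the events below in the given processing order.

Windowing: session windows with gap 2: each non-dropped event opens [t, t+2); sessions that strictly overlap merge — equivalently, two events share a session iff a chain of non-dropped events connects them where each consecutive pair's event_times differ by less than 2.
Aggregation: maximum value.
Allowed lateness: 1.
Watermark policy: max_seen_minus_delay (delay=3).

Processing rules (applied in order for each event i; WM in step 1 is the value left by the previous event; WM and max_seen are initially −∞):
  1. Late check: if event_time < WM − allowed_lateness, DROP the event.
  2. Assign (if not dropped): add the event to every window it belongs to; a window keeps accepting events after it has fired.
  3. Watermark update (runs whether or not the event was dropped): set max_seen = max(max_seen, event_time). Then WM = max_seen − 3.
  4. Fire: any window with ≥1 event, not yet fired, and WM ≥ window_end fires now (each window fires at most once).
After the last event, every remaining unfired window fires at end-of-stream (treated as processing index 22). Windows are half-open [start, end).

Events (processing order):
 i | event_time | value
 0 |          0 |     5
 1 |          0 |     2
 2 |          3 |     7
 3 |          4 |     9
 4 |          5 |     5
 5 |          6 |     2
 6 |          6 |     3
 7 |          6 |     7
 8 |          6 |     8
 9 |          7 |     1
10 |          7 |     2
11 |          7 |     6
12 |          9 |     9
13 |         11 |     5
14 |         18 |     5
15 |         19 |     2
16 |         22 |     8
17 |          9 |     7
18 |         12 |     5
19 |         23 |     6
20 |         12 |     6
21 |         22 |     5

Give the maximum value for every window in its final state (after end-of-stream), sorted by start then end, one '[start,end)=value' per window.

i=0 t=0 v=5: → [0,2); WM=-3
i=1 t=0 v=2: → [0,2); WM=-3
i=2 t=3 v=7: → [3,5); WM=0
i=3 t=4 v=9: → [3,6); WM=1
i=4 t=5 v=5: → [3,7); WM=2
i=5 t=6 v=2: → [3,8); WM=3
i=6 t=6 v=3: → [3,8); WM=3
i=7 t=6 v=7: → [3,8); WM=3
i=8 t=6 v=8: → [3,8); WM=3
i=9 t=7 v=1: → [3,9); WM=4
i=10 t=7 v=2: → [3,9); WM=4
i=11 t=7 v=6: → [3,9); WM=4
i=12 t=9 v=9: → [9,11); WM=6
i=13 t=11 v=5: → [11,13); WM=8
i=14 t=18 v=5: → [18,20); WM=15
i=15 t=19 v=2: → [18,21); WM=16
i=16 t=22 v=8: → [22,24); WM=19
i=17 t=9 v=7: DROP (t<19-1); WM=19
i=18 t=12 v=5: DROP (t<19-1); WM=19
i=19 t=23 v=6: → [22,25); WM=20
i=20 t=12 v=6: DROP (t<20-1); WM=20
i=21 t=22 v=5: → [22,25); WM=20

[0,2)=5 [3,9)=9 [9,11)=9 [11,13)=5 [18,21)=5 [22,25)=8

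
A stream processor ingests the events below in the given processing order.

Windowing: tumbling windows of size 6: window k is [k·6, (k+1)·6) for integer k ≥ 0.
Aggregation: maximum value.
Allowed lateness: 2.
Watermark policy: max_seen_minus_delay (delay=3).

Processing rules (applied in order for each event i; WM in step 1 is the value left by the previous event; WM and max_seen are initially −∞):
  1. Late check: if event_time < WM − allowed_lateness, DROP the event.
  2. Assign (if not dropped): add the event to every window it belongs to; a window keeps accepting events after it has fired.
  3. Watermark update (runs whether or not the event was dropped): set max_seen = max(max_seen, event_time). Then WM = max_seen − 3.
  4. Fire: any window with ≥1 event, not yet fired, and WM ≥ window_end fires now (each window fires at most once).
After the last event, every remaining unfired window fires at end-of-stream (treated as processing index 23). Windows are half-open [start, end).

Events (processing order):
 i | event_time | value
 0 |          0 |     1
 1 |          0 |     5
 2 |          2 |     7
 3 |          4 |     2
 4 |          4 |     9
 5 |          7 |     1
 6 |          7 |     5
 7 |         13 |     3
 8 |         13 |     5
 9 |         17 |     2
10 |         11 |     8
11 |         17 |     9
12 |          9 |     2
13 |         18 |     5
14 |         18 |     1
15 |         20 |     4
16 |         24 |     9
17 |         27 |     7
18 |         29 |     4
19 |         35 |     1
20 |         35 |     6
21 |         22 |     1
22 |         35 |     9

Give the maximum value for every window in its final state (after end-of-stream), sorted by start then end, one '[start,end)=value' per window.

[0,6)=9 [6,12)=5 [12,18)=9 [18,24)=5 [24,30)=9 [30,36)=9

i=0 t=0 v=1: → [0,6); WM=-3
i=1 t=0 v=5: → [0,6); WM=-3
i=2 t=2 v=7: → [0,6); WM=-1
i=3 t=4 v=2: → [0,6); WM=1
i=4 t=4 v=9: → [0,6); WM=1
i=5 t=7 v=1: → [6,12); WM=4
i=6 t=7 v=5: → [6,12); WM=4
i=7 t=13 v=3: → [12,18); WM=10; [0,6) fires=9
i=8 t=13 v=5: → [12,18); WM=10
i=9 t=17 v=2: → [12,18); WM=14; [6,12) fires=5
i=10 t=11 v=8: DROP (t<14-2); WM=14
i=11 t=17 v=9: → [12,18); WM=14
i=12 t=9 v=2: DROP (t<14-2); WM=14
i=13 t=18 v=5: → [18,24); WM=15
i=14 t=18 v=1: → [18,24); WM=15
i=15 t=20 v=4: → [18,24); WM=17
i=16 t=24 v=9: → [24,30); WM=21; [12,18) fires=9
i=17 t=27 v=7: → [24,30); WM=24; [18,24) fires=5
i=18 t=29 v=4: → [24,30); WM=26
i=19 t=35 v=1: → [30,36); WM=32; [24,30) fires=9
i=20 t=35 v=6: → [30,36); WM=32
i=21 t=22 v=1: DROP (t<32-2); WM=32
i=22 t=35 v=9: → [30,36); WM=32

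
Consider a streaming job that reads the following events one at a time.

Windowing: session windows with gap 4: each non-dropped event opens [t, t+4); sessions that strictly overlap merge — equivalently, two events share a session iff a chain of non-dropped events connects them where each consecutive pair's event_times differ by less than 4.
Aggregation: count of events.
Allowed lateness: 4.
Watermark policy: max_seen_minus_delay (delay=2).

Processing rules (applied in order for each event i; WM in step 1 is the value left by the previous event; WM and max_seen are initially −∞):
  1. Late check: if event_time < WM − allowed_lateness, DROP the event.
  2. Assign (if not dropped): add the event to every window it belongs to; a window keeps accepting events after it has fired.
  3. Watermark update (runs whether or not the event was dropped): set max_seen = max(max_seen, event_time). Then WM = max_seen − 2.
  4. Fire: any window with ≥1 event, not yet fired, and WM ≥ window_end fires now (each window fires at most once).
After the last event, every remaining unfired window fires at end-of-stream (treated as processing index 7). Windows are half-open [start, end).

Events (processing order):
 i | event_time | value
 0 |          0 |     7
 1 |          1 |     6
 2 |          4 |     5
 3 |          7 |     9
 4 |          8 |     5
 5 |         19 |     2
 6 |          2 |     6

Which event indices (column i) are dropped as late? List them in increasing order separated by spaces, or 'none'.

6

i=0 t=0 v=7: → [0,4); WM=-2
i=1 t=1 v=6: → [0,5); WM=-1
i=2 t=4 v=5: → [0,8); WM=2
i=3 t=7 v=9: → [0,11); WM=5
i=4 t=8 v=5: → [0,12); WM=6
i=5 t=19 v=2: → [19,23); WM=17
i=6 t=2 v=6: DROP (t<17-4); WM=17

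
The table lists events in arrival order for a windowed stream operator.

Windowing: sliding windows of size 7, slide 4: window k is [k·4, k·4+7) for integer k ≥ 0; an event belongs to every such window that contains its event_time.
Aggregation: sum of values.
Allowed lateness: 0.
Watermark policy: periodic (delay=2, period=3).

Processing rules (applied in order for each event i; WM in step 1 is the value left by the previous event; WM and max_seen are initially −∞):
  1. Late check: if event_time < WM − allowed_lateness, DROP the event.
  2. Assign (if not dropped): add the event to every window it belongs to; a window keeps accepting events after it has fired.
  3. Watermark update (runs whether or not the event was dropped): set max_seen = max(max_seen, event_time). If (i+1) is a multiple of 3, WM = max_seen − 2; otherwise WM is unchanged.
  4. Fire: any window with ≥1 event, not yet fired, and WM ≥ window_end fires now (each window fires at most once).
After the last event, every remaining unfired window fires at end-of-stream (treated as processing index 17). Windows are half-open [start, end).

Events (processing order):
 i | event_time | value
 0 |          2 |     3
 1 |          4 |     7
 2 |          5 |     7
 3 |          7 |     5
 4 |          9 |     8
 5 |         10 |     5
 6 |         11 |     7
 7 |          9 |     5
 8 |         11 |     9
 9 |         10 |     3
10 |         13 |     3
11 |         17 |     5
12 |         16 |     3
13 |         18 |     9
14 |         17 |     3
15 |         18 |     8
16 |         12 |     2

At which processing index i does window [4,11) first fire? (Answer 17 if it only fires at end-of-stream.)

11

i=0 t=2 v=3: → [0,7); WM=−∞
i=1 t=4 v=7: → [4,11),[0,7); WM=−∞
i=2 t=5 v=7: → [4,11),[0,7); WM=3
i=3 t=7 v=5: → [4,11); WM=3
i=4 t=9 v=8: → [8,15),[4,11); WM=3
i=5 t=10 v=5: → [8,15),[4,11); WM=8; [0,7) fires=17
i=6 t=11 v=7: → [8,15); WM=8
i=7 t=9 v=5: → [8,15),[4,11); WM=8
i=8 t=11 v=9: → [8,15); WM=9
i=9 t=10 v=3: → [8,15),[4,11); WM=9
i=10 t=13 v=3: → [12,19),[8,15); WM=9
i=11 t=17 v=5: → [16,23),[12,19); WM=15; [4,11) fires=40 [8,15) fires=40
i=12 t=16 v=3: → [16,23),[12,19); WM=15
i=13 t=18 v=9: → [16,23),[12,19); WM=15
i=14 t=17 v=3: → [16,23),[12,19); WM=16
i=15 t=18 v=8: → [16,23),[12,19); WM=16
i=16 t=12 v=2: DROP (t<16-0); WM=16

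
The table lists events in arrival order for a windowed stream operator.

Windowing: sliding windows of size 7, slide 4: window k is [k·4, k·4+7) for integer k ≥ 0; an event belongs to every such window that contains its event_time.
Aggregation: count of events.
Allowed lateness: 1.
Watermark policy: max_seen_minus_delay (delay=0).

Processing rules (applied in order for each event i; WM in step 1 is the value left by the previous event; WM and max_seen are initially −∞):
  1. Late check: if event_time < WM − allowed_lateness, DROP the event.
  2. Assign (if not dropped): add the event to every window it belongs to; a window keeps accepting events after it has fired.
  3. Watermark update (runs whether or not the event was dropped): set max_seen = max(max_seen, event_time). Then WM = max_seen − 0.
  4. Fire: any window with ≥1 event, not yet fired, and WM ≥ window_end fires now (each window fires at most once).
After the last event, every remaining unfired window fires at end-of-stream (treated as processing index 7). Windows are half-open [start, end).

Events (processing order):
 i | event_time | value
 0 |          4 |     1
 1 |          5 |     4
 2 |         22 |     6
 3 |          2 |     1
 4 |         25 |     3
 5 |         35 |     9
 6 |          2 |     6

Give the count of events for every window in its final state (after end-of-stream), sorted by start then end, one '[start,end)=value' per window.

[0,7)=2 [4,11)=2 [16,23)=1 [20,27)=2 [24,31)=1 [32,39)=1

i=0 t=4 v=1: → [4,11),[0,7); WM=4
i=1 t=5 v=4: → [4,11),[0,7); WM=5
i=2 t=22 v=6: → [20,27),[16,23); WM=22; [0,7) fires=2 [4,11) fires=2
i=3 t=2 v=1: DROP (t<22-1); WM=22
i=4 t=25 v=3: → [24,31),[20,27); WM=25; [16,23) fires=1
i=5 t=35 v=9: → [32,39); WM=35; [20,27) fires=2 [24,31) fires=1
i=6 t=2 v=6: DROP (t<35-1); WM=35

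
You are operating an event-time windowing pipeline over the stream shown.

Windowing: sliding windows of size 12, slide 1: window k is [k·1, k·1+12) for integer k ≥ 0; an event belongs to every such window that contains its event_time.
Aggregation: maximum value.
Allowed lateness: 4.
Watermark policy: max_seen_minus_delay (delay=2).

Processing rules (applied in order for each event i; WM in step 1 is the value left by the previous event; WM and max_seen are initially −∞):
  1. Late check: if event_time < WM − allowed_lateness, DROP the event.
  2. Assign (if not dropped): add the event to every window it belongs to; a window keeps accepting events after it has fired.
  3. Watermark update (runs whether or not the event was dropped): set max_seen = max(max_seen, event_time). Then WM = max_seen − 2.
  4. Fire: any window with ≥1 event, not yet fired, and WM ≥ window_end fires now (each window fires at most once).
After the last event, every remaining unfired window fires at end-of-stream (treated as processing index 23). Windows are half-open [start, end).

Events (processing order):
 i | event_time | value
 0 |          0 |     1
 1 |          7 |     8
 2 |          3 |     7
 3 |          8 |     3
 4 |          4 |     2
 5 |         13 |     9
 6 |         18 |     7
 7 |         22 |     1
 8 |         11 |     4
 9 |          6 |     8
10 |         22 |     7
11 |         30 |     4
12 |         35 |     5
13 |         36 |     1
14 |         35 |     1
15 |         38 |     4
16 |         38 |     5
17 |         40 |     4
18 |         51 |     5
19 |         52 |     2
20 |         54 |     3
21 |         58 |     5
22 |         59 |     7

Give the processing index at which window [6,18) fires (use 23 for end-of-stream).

7

i=0 t=0 v=1: → [0,12); WM=-2
i=1 t=7 v=8: → [7,19),[6,18),[5,17),[4,16),[3,15),[2,14),[1,13),[0,12); WM=5
i=2 t=3 v=7: → [3,15),[2,14),[1,13),[0,12); WM=5
i=3 t=8 v=3: → [8,20),[7,19),[6,18),[5,17),[4,16),[3,15),[2,14),[1,13),[0,12); WM=6
i=4 t=4 v=2: → [4,16),[3,15),[2,14),[1,13),[0,12); WM=6
i=5 t=13 v=9: → [13,25),[12,24),[11,23),[10,22),[9,21),[8,20),[7,19),[6,18),[5,17),[4,16),[3,15),[2,14); WM=11
i=6 t=18 v=7: → [18,30),[17,29),[16,28),[15,27),[14,26),[13,25),[12,24),[11,23),[10,22),[9,21),[8,20),[7,19); WM=16; [0,12) fires=8 [1,13) fires=8 [2,14) fires=9 [3,15) fires=9 [4,16) fires=9
i=7 t=22 v=1: → [22,34),[21,33),[20,32),[19,31),[18,30),[17,29),[16,28),[15,27),[14,26),[13,25),[12,24),[11,23); WM=20; [5,17) fires=9 [6,18) fires=9 [7,19) fires=9 [8,20) fires=9
i=8 t=11 v=4: DROP (t<20-4); WM=20
i=9 t=6 v=8: DROP (t<20-4); WM=20
i=10 t=22 v=7: → [22,34),[21,33),[20,32),[19,31),[18,30),[17,29),[16,28),[15,27),[14,26),[13,25),[12,24),[11,23); WM=20
i=11 t=30 v=4: → [30,42),[29,41),[28,40),[27,39),[26,38),[25,37),[24,36),[23,35),[22,34),[21,33),[20,32),[19,31); WM=28; [9,21) fires=9 [10,22) fires=9 [11,23) fires=9 [12,24) fires=9 [13,25) fires=9 [14,26) fires=7 [15,27) fires=7 [16,28) fires=7
i=12 t=35 v=5: → [35,47),[34,46),[33,45),[32,44),[31,43),[30,42),[29,41),[28,40),[27,39),[26,38),[25,37),[24,36); WM=33; [17,29) fires=7 [18,30) fires=7 [19,31) fires=7 [20,32) fires=7 [21,33) fires=7
i=13 t=36 v=1: → [36,48),[35,47),[34,46),[33,45),[32,44),[31,43),[30,42),[29,41),[28,40),[27,39),[26,38),[25,37); WM=34; [22,34) fires=7
i=14 t=35 v=1: → [35,47),[34,46),[33,45),[32,44),[31,43),[30,42),[29,41),[28,40),[27,39),[26,38),[25,37),[24,36); WM=34
i=15 t=38 v=4: → [38,50),[37,49),[36,48),[35,47),[34,46),[33,45),[32,44),[31,43),[30,42),[29,41),[28,40),[27,39); WM=36; [23,35) fires=4 [24,36) fires=5
i=16 t=38 v=5: → [38,50),[37,49),[36,48),[35,47),[34,46),[33,45),[32,44),[31,43),[30,42),[29,41),[28,40),[27,39); WM=36
i=17 t=40 v=4: → [40,52),[39,51),[38,50),[37,49),[36,48),[35,47),[34,46),[33,45),[32,44),[31,43),[30,42),[29,41); WM=38; [25,37) fires=5 [26,38) fires=5
i=18 t=51 v=5: → [51,63),[50,62),[49,61),[48,60),[47,59),[46,58),[45,57),[44,56),[43,55),[42,54),[41,53),[40,52); WM=49; [27,39) fires=5 [28,40) fires=5 [29,41) fires=5 [30,42) fires=5 [31,43) fires=5 [32,44) fires=5 [33,45) fires=5 [34,46) fires=5 [35,47) fires=5 [36,48) fires=5 [37,49) fires=5
i=19 t=52 v=2: → [52,64),[51,63),[50,62),[49,61),[48,60),[47,59),[46,58),[45,57),[44,56),[43,55),[42,54),[41,53); WM=50; [38,50) fires=5
i=20 t=54 v=3: → [54,66),[53,65),[52,64),[51,63),[50,62),[49,61),[48,60),[47,59),[46,58),[45,57),[44,56),[43,55); WM=52; [39,51) fires=4 [40,52) fires=5
i=21 t=58 v=5: → [58,70),[57,69),[56,68),[55,67),[54,66),[53,65),[52,64),[51,63),[50,62),[49,61),[48,60),[47,59); WM=56; [41,53) fires=5 [42,54) fires=5 [43,55) fires=5 [44,56) fires=5
i=22 t=59 v=7: → [59,71),[58,70),[57,69),[56,68),[55,67),[54,66),[53,65),[52,64),[51,63),[50,62),[49,61),[48,60); WM=57; [45,57) fires=5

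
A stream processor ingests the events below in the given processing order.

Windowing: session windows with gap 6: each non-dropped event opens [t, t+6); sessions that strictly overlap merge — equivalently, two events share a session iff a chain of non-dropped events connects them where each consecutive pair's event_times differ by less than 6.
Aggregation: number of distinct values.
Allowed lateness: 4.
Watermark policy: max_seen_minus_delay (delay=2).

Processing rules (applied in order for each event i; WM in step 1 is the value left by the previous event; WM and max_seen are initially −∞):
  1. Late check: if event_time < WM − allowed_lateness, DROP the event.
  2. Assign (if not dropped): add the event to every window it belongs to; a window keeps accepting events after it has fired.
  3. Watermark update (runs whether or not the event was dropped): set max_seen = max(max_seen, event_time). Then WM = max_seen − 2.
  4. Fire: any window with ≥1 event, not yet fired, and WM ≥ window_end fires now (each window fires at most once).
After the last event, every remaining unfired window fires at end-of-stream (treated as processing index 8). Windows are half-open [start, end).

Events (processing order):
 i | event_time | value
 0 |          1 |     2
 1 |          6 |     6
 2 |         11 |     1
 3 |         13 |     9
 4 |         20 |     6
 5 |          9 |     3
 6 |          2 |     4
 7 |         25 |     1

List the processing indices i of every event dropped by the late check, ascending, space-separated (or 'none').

i=0 t=1 v=2: → [1,7); WM=-1
i=1 t=6 v=6: → [1,12); WM=4
i=2 t=11 v=1: → [1,17); WM=9
i=3 t=13 v=9: → [1,19); WM=11
i=4 t=20 v=6: → [20,26); WM=18
i=5 t=9 v=3: DROP (t<18-4); WM=18
i=6 t=2 v=4: DROP (t<18-4); WM=18
i=7 t=25 v=1: → [20,31); WM=23

5 6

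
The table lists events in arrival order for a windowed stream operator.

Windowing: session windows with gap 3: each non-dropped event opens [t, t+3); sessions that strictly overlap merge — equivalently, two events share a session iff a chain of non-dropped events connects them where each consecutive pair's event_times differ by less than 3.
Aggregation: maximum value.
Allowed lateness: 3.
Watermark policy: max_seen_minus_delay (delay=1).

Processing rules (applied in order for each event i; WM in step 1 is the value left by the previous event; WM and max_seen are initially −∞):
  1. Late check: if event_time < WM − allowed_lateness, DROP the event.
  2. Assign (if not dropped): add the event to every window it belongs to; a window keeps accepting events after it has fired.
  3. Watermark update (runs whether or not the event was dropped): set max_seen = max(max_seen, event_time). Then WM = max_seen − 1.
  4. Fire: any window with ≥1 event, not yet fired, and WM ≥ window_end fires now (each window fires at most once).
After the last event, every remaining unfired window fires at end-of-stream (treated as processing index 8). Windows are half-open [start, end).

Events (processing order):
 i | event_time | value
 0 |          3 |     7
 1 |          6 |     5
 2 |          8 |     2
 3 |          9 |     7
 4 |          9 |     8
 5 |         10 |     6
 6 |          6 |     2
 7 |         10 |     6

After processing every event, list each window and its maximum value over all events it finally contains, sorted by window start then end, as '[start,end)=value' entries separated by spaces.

i=0 t=3 v=7: → [3,6); WM=2
i=1 t=6 v=5: → [6,9); WM=5
i=2 t=8 v=2: → [6,11); WM=7
i=3 t=9 v=7: → [6,12); WM=8
i=4 t=9 v=8: → [6,12); WM=8
i=5 t=10 v=6: → [6,13); WM=9
i=6 t=6 v=2: → [6,13); WM=9
i=7 t=10 v=6: → [6,13); WM=9

[3,6)=7 [6,13)=8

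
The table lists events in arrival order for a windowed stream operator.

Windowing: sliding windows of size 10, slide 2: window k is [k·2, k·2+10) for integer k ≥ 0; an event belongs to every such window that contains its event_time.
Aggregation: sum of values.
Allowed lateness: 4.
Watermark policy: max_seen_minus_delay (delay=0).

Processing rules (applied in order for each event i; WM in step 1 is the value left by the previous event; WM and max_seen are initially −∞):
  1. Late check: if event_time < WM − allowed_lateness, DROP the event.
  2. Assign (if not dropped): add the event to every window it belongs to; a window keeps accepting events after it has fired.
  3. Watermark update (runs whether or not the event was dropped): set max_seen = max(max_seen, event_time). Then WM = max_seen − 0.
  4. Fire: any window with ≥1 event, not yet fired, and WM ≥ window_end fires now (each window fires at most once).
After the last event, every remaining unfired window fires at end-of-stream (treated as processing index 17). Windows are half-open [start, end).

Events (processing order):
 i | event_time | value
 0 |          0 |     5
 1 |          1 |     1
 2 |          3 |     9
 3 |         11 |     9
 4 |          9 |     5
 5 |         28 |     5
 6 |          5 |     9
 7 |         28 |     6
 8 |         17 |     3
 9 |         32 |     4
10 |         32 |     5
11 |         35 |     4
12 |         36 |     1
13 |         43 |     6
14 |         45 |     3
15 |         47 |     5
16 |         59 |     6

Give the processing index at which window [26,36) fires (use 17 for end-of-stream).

i=0 t=0 v=5: → [0,10); WM=0
i=1 t=1 v=1: → [0,10); WM=1
i=2 t=3 v=9: → [2,12),[0,10); WM=3
i=3 t=11 v=9: → [10,20),[8,18),[6,16),[4,14),[2,12); WM=11; [0,10) fires=15
i=4 t=9 v=5: → [8,18),[6,16),[4,14),[2,12),[0,10); WM=11
i=5 t=28 v=5: → [28,38),[26,36),[24,34),[22,32),[20,30); WM=28; [2,12) fires=23 [4,14) fires=14 [6,16) fires=14 [8,18) fires=14 [10,20) fires=9
i=6 t=5 v=9: DROP (t<28-4); WM=28
i=7 t=28 v=6: → [28,38),[26,36),[24,34),[22,32),[20,30); WM=28
i=8 t=17 v=3: DROP (t<28-4); WM=28
i=9 t=32 v=4: → [32,42),[30,40),[28,38),[26,36),[24,34); WM=32; [20,30) fires=11 [22,32) fires=11
i=10 t=32 v=5: → [32,42),[30,40),[28,38),[26,36),[24,34); WM=32
i=11 t=35 v=4: → [34,44),[32,42),[30,40),[28,38),[26,36); WM=35; [24,34) fires=20
i=12 t=36 v=1: → [36,46),[34,44),[32,42),[30,40),[28,38); WM=36; [26,36) fires=24
i=13 t=43 v=6: → [42,52),[40,50),[38,48),[36,46),[34,44); WM=43; [28,38) fires=25 [30,40) fires=14 [32,42) fires=14
i=14 t=45 v=3: → [44,54),[42,52),[40,50),[38,48),[36,46); WM=45; [34,44) fires=11
i=15 t=47 v=5: → [46,56),[44,54),[42,52),[40,50),[38,48); WM=47; [36,46) fires=10
i=16 t=59 v=6: → [58,68),[56,66),[54,64),[52,62),[50,60); WM=59; [38,48) fires=14 [40,50) fires=14 [42,52) fires=14 [44,54) fires=8 [46,56) fires=5

12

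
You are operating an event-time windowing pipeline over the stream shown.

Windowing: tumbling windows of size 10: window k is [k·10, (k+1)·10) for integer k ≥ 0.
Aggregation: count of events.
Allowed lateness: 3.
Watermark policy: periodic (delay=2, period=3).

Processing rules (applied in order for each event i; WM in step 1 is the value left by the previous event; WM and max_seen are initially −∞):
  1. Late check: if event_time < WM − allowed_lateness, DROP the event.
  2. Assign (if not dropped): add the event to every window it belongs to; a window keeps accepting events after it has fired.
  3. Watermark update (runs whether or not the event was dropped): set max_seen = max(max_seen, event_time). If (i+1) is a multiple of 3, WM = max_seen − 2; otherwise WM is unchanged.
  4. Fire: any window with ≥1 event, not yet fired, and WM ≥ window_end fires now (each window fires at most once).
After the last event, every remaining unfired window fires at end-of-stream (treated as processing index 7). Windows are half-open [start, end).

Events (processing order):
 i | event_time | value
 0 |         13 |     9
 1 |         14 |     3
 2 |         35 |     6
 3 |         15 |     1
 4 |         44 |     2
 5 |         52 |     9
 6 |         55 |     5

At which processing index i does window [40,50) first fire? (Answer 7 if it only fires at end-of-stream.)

i=0 t=13 v=9: → [10,20); WM=−∞
i=1 t=14 v=3: → [10,20); WM=−∞
i=2 t=35 v=6: → [30,40); WM=33; [10,20) fires=2
i=3 t=15 v=1: DROP (t<33-3); WM=33
i=4 t=44 v=2: → [40,50); WM=33
i=5 t=52 v=9: → [50,60); WM=50; [30,40) fires=1 [40,50) fires=1
i=6 t=55 v=5: → [50,60); WM=50

5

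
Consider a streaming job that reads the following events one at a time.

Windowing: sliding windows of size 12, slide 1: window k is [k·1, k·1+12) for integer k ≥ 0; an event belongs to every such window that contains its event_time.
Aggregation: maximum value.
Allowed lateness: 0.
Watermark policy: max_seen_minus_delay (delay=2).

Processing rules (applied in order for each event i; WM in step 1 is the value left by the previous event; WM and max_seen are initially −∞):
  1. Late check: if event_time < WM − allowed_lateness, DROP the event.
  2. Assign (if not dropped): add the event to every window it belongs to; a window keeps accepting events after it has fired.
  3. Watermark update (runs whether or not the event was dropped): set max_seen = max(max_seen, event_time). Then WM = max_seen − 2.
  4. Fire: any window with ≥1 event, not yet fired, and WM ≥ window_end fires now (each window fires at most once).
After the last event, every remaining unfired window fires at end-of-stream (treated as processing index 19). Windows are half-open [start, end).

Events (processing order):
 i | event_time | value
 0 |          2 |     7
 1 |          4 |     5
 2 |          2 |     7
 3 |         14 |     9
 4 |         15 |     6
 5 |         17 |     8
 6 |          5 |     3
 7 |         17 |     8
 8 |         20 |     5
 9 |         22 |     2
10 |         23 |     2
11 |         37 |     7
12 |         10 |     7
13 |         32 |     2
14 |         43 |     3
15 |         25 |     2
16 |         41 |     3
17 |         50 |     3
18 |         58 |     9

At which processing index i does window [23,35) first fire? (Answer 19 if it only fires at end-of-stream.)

11

i=0 t=2 v=7: → [2,14),[1,13),[0,12); WM=0
i=1 t=4 v=5: → [4,16),[3,15),[2,14),[1,13),[0,12); WM=2
i=2 t=2 v=7: → [2,14),[1,13),[0,12); WM=2
i=3 t=14 v=9: → [14,26),[13,25),[12,24),[11,23),[10,22),[9,21),[8,20),[7,19),[6,18),[5,17),[4,16),[3,15); WM=12; [0,12) fires=7
i=4 t=15 v=6: → [15,27),[14,26),[13,25),[12,24),[11,23),[10,22),[9,21),[8,20),[7,19),[6,18),[5,17),[4,16); WM=13; [1,13) fires=7
i=5 t=17 v=8: → [17,29),[16,28),[15,27),[14,26),[13,25),[12,24),[11,23),[10,22),[9,21),[8,20),[7,19),[6,18); WM=15; [2,14) fires=7 [3,15) fires=9
i=6 t=5 v=3: DROP (t<15-0); WM=15
i=7 t=17 v=8: → [17,29),[16,28),[15,27),[14,26),[13,25),[12,24),[11,23),[10,22),[9,21),[8,20),[7,19),[6,18); WM=15
i=8 t=20 v=5: → [20,32),[19,31),[18,30),[17,29),[16,28),[15,27),[14,26),[13,25),[12,24),[11,23),[10,22),[9,21); WM=18; [4,16) fires=9 [5,17) fires=9 [6,18) fires=9
i=9 t=22 v=2: → [22,34),[21,33),[20,32),[19,31),[18,30),[17,29),[16,28),[15,27),[14,26),[13,25),[12,24),[11,23); WM=20; [7,19) fires=9 [8,20) fires=9
i=10 t=23 v=2: → [23,35),[22,34),[21,33),[20,32),[19,31),[18,30),[17,29),[16,28),[15,27),[14,26),[13,25),[12,24); WM=21; [9,21) fires=9
i=11 t=37 v=7: → [37,49),[36,48),[35,47),[34,46),[33,45),[32,44),[31,43),[30,42),[29,41),[28,40),[27,39),[26,38); WM=35; [10,22) fires=9 [11,23) fires=9 [12,24) fires=9 [13,25) fires=9 [14,26) fires=9 [15,27) fires=8 [16,28) fires=8 [17,29) fires=8 [18,30) fires=5 [19,31) fires=5 [20,32) fires=5 [21,33) fires=2 [22,34) fires=2 [23,35) fires=2
i=12 t=10 v=7: DROP (t<35-0); WM=35
i=13 t=32 v=2: DROP (t<35-0); WM=35
i=14 t=43 v=3: → [43,55),[42,54),[41,53),[40,52),[39,51),[38,50),[37,49),[36,48),[35,47),[34,46),[33,45),[32,44); WM=41; [26,38) fires=7 [27,39) fires=7 [28,40) fires=7 [29,41) fires=7
i=15 t=25 v=2: DROP (t<41-0); WM=41
i=16 t=41 v=3: → [41,53),[40,52),[39,51),[38,50),[37,49),[36,48),[35,47),[34,46),[33,45),[32,44),[31,43),[30,42); WM=41
i=17 t=50 v=3: → [50,62),[49,61),[48,60),[47,59),[46,58),[45,57),[44,56),[43,55),[42,54),[41,53),[40,52),[39,51); WM=48; [30,42) fires=7 [31,43) fires=7 [32,44) fires=7 [33,45) fires=7 [34,46) fires=7 [35,47) fires=7 [36,48) fires=7
i=18 t=58 v=9: → [58,70),[57,69),[56,68),[55,67),[54,66),[53,65),[52,64),[51,63),[50,62),[49,61),[48,60),[47,59); WM=56; [37,49) fires=7 [38,50) fires=3 [39,51) fires=3 [40,52) fires=3 [41,53) fires=3 [42,54) fires=3 [43,55) fires=3 [44,56) fires=3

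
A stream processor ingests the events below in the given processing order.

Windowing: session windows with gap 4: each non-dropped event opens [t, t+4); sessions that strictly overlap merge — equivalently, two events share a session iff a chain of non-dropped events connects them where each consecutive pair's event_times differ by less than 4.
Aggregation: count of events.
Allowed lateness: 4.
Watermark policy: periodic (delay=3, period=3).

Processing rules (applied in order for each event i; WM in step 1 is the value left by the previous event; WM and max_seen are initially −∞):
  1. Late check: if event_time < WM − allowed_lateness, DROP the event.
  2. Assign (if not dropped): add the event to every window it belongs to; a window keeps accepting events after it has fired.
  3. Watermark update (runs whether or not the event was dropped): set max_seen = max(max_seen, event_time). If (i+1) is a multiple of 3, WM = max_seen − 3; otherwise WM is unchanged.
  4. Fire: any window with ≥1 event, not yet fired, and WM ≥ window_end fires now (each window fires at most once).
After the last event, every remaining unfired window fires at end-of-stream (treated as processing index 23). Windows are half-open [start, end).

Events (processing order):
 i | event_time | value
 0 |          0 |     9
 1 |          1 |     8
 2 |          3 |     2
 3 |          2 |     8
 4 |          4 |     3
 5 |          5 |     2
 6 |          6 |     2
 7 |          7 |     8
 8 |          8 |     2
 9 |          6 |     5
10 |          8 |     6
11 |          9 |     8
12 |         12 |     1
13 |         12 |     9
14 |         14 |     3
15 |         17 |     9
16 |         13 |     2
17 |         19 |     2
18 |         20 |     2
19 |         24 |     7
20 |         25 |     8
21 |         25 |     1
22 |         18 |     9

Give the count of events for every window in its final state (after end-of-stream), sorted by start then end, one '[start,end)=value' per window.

[0,24)=20 [24,29)=3

i=0 t=0 v=9: → [0,4); WM=−∞
i=1 t=1 v=8: → [0,5); WM=−∞
i=2 t=3 v=2: → [0,7); WM=0
i=3 t=2 v=8: → [0,7); WM=0
i=4 t=4 v=3: → [0,8); WM=0
i=5 t=5 v=2: → [0,9); WM=2
i=6 t=6 v=2: → [0,10); WM=2
i=7 t=7 v=8: → [0,11); WM=2
i=8 t=8 v=2: → [0,12); WM=5
i=9 t=6 v=5: → [0,12); WM=5
i=10 t=8 v=6: → [0,12); WM=5
i=11 t=9 v=8: → [0,13); WM=6
i=12 t=12 v=1: → [0,16); WM=6
i=13 t=12 v=9: → [0,16); WM=6
i=14 t=14 v=3: → [0,18); WM=11
i=15 t=17 v=9: → [0,21); WM=11
i=16 t=13 v=2: → [0,21); WM=11
i=17 t=19 v=2: → [0,23); WM=16
i=18 t=20 v=2: → [0,24); WM=16
i=19 t=24 v=7: → [24,28); WM=16
i=20 t=25 v=8: → [24,29); WM=22
i=21 t=25 v=1: → [24,29); WM=22
i=22 t=18 v=9: → [0,24); WM=22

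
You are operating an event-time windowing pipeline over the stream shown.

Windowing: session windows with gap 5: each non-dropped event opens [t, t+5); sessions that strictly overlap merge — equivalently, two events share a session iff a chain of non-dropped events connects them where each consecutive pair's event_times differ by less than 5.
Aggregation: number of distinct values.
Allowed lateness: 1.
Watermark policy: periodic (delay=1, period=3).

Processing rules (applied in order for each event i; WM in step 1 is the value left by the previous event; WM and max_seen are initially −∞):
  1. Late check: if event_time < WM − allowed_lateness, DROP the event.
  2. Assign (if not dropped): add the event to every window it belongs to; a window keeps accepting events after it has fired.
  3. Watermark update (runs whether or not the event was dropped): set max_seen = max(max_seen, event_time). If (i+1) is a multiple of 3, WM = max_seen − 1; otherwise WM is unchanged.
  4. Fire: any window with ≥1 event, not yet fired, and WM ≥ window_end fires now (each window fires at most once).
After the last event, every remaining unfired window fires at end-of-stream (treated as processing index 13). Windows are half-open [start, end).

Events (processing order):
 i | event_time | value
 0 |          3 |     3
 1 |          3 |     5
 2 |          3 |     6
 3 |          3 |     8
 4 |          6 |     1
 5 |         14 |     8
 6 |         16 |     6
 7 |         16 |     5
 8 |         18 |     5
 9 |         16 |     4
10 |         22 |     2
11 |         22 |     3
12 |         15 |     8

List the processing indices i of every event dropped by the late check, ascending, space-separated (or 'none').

i=0 t=3 v=3: → [3,8); WM=−∞
i=1 t=3 v=5: → [3,8); WM=−∞
i=2 t=3 v=6: → [3,8); WM=2
i=3 t=3 v=8: → [3,8); WM=2
i=4 t=6 v=1: → [3,11); WM=2
i=5 t=14 v=8: → [14,19); WM=13
i=6 t=16 v=6: → [14,21); WM=13
i=7 t=16 v=5: → [14,21); WM=13
i=8 t=18 v=5: → [14,23); WM=17
i=9 t=16 v=4: → [14,23); WM=17
i=10 t=22 v=2: → [14,27); WM=17
i=11 t=22 v=3: → [14,27); WM=21
i=12 t=15 v=8: DROP (t<21-1); WM=21

12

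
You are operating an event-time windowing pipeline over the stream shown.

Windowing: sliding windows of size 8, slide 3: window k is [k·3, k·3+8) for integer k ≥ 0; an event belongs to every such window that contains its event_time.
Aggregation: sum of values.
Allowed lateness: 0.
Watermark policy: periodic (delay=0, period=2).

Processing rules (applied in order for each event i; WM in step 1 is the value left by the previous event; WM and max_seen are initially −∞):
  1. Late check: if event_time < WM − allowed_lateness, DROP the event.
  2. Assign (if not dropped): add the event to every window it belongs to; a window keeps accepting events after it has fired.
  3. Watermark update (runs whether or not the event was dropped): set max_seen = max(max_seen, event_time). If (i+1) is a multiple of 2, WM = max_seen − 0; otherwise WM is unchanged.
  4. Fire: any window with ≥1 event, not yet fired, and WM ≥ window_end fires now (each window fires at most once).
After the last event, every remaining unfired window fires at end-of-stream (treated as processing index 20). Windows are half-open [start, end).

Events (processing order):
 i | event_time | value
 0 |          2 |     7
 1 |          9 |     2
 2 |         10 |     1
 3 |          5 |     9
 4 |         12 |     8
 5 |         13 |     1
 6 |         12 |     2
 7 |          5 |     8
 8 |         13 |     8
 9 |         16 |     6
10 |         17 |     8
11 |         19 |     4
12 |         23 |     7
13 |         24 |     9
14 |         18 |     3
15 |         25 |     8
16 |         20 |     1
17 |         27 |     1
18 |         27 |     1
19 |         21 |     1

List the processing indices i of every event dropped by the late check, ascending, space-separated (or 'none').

i=0 t=2 v=7: → [0,8); WM=−∞
i=1 t=9 v=2: → [9,17),[6,14),[3,11); WM=9; [0,8) fires=7
i=2 t=10 v=1: → [9,17),[6,14),[3,11); WM=9
i=3 t=5 v=9: DROP (t<9-0); WM=10
i=4 t=12 v=8: → [12,20),[9,17),[6,14); WM=10
i=5 t=13 v=1: → [12,20),[9,17),[6,14); WM=13; [3,11) fires=3
i=6 t=12 v=2: DROP (t<13-0); WM=13
i=7 t=5 v=8: DROP (t<13-0); WM=13
i=8 t=13 v=8: → [12,20),[9,17),[6,14); WM=13
i=9 t=16 v=6: → [15,23),[12,20),[9,17); WM=16; [6,14) fires=20
i=10 t=17 v=8: → [15,23),[12,20); WM=16
i=11 t=19 v=4: → [18,26),[15,23),[12,20); WM=19; [9,17) fires=26
i=12 t=23 v=7: → [21,29),[18,26); WM=19
i=13 t=24 v=9: → [24,32),[21,29),[18,26); WM=24; [12,20) fires=35 [15,23) fires=18
i=14 t=18 v=3: DROP (t<24-0); WM=24
i=15 t=25 v=8: → [24,32),[21,29),[18,26); WM=25
i=16 t=20 v=1: DROP (t<25-0); WM=25
i=17 t=27 v=1: → [27,35),[24,32),[21,29); WM=27; [18,26) fires=28
i=18 t=27 v=1: → [27,35),[24,32),[21,29); WM=27
i=19 t=21 v=1: DROP (t<27-0); WM=27

3 6 7 14 16 19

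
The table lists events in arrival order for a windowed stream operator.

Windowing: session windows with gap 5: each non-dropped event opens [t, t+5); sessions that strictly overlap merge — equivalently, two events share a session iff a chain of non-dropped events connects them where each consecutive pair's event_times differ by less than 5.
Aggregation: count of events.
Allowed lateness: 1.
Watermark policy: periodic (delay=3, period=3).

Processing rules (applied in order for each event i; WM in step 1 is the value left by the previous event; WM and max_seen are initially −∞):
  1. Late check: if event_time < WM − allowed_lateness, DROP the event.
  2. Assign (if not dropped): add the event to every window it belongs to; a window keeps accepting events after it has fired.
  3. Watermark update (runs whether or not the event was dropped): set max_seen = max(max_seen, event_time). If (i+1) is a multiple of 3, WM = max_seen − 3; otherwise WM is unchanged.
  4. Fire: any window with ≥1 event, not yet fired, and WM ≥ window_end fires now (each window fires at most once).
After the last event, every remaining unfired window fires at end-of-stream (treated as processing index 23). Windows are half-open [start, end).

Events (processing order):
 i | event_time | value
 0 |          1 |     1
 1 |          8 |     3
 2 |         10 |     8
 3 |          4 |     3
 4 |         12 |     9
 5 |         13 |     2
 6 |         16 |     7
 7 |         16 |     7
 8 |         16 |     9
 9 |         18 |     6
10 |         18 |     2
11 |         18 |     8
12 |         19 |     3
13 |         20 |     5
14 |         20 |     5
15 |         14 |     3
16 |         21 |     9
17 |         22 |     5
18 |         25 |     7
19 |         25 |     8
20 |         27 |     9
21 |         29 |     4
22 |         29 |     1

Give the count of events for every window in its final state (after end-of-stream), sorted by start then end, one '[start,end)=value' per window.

i=0 t=1 v=1: → [1,6); WM=−∞
i=1 t=8 v=3: → [8,13); WM=−∞
i=2 t=10 v=8: → [8,15); WM=7
i=3 t=4 v=3: DROP (t<7-1); WM=7
i=4 t=12 v=9: → [8,17); WM=7
i=5 t=13 v=2: → [8,18); WM=10
i=6 t=16 v=7: → [8,21); WM=10
i=7 t=16 v=7: → [8,21); WM=10
i=8 t=16 v=9: → [8,21); WM=13
i=9 t=18 v=6: → [8,23); WM=13
i=10 t=18 v=2: → [8,23); WM=13
i=11 t=18 v=8: → [8,23); WM=15
i=12 t=19 v=3: → [8,24); WM=15
i=13 t=20 v=5: → [8,25); WM=15
i=14 t=20 v=5: → [8,25); WM=17
i=15 t=14 v=3: DROP (t<17-1); WM=17
i=16 t=21 v=9: → [8,26); WM=17
i=17 t=22 v=5: → [8,27); WM=19
i=18 t=25 v=7: → [8,30); WM=19
i=19 t=25 v=8: → [8,30); WM=19
i=20 t=27 v=9: → [8,32); WM=24
i=21 t=29 v=4: → [8,34); WM=24
i=22 t=29 v=1: → [8,34); WM=24

[1,6)=1 [8,34)=20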